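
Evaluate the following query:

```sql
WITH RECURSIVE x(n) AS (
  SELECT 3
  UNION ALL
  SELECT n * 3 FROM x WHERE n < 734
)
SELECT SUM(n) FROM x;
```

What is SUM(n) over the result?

3279

Base: n=3.
Iteration 1: 3 < 734 holds -> n = 3 * 3 = 9.
Iteration 2: 9 < 734 holds -> n = 9 * 3 = 27.
Iteration 3: 27 < 734 holds -> n = 27 * 3 = 81.
Iteration 4: 81 < 734 holds -> n = 81 * 3 = 243.
Iteration 5: 243 < 734 holds -> n = 243 * 3 = 729.
Iteration 6: 729 < 734 holds -> n = 729 * 3 = 2187.
Iteration 7: 2187 < 734 fails; recursion stops.
SUM(n) = 3 + 9 + 27 + 81 + 243 + 729 + 2187 = 3279.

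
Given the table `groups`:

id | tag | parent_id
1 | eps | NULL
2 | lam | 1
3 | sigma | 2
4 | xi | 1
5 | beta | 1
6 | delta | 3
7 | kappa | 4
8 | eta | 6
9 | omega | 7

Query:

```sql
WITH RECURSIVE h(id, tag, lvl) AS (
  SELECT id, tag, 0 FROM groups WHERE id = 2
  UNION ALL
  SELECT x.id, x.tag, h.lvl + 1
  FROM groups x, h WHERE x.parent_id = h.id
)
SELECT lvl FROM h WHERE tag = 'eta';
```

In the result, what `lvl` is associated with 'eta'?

Base: id=2 (lam) at lvl 0.
Iteration 1: rows with parent_id in {2} -> sigma (id 3, lvl 1).
Iteration 2: rows with parent_id in {3} -> delta (id 6, lvl 2).
Iteration 3: rows with parent_id in {6} -> eta (id 8, lvl 3).
Iteration 4: no rows with parent_id in {8}; recursion stops.

3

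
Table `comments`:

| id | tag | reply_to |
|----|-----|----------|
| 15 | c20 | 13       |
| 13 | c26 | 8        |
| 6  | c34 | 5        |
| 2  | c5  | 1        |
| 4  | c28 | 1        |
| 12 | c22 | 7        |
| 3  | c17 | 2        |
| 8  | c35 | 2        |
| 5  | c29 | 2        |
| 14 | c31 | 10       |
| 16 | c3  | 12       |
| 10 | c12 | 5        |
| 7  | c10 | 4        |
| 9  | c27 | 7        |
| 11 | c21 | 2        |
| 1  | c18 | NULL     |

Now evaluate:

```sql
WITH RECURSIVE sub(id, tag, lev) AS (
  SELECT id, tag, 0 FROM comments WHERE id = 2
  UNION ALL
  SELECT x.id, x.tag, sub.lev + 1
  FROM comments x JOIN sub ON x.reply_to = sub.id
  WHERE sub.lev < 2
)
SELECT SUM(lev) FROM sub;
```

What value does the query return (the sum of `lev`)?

10

Base: id=2 (c5) at lev 0.
Iteration 1: rows with reply_to in {2} -> c17 (id 3, lev 1), c29 (id 5, lev 1), c35 (id 8, lev 1), c21 (id 11, lev 1).
Iteration 2: rows with reply_to in {3,5,8,11} -> c34 (id 6, lev 2), c12 (id 10, lev 2), c26 (id 13, lev 2).
Iteration 3: lev < 2 fails for all current rows; recursion stops.
SUM(lev) = 0 + 1 + 1 + 1 + 1 + 2 + 2 + 2 = 10.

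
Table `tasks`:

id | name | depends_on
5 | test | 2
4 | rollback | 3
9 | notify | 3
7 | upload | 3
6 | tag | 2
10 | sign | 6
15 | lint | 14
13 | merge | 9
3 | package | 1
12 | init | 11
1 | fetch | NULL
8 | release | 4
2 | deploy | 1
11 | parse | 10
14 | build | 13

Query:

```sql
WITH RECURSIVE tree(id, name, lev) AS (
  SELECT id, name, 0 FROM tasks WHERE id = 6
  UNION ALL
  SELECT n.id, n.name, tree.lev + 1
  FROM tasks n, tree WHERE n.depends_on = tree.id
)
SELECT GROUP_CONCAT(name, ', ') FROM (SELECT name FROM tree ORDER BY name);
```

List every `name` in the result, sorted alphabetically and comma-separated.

Base: id=6 (tag) at lev 0.
Iteration 1: rows with depends_on in {6} -> sign (id 10, lev 1).
Iteration 2: rows with depends_on in {10} -> parse (id 11, lev 2).
Iteration 3: rows with depends_on in {11} -> init (id 12, lev 3).
Iteration 4: no rows with depends_on in {12}; recursion stops.

init, parse, sign, tag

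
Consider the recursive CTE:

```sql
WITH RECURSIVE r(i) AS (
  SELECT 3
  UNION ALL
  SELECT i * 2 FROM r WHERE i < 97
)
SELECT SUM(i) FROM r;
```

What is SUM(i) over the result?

381

Base: i=3.
Iteration 1: 3 < 97 holds -> i = 3 * 2 = 6.
Iteration 2: 6 < 97 holds -> i = 6 * 2 = 12.
Iteration 3: 12 < 97 holds -> i = 12 * 2 = 24.
Iteration 4: 24 < 97 holds -> i = 24 * 2 = 48.
Iteration 5: 48 < 97 holds -> i = 48 * 2 = 96.
Iteration 6: 96 < 97 holds -> i = 96 * 2 = 192.
Iteration 7: 192 < 97 fails; recursion stops.
SUM(i) = 3 + 6 + 12 + 24 + 48 + 96 + 192 = 381.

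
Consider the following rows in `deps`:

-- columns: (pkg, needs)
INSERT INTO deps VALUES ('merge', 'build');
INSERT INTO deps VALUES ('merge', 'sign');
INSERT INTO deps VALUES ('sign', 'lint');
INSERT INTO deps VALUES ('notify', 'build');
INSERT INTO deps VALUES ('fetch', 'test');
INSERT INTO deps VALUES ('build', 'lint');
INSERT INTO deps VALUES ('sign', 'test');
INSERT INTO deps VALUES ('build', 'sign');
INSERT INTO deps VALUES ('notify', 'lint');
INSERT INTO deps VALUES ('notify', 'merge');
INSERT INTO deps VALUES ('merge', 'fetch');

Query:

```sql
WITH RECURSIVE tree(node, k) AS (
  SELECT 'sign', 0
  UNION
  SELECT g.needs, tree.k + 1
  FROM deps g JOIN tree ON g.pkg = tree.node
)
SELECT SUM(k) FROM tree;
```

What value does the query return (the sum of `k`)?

2

Base: (sign, k=0).
Iteration 1: edges from {sign} -> (lint, k=1), (test, k=1).
Iteration 2: no outgoing edges from {lint,test}; recursion stops.
SUM(k) = 0 + 1 + 1 = 2.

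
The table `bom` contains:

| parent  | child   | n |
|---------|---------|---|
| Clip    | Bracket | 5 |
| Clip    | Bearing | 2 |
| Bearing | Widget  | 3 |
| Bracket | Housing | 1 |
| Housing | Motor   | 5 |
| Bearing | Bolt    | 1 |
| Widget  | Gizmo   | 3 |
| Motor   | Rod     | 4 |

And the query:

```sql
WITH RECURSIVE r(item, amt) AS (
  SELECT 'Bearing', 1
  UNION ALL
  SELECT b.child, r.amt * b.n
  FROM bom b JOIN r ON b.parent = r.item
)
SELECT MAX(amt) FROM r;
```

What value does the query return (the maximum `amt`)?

Base: (Bearing, amt=1).
Iteration 1: components of {Bearing} -> Bolt = 1*1 = 1, Widget = 1*3 = 3.
Iteration 2: components of {Bolt,Widget} -> Gizmo = 3*3 = 9.
Iteration 3: no further components; recursion stops.
amt values: 1, 3, 1, 9; the maximum is 9.

9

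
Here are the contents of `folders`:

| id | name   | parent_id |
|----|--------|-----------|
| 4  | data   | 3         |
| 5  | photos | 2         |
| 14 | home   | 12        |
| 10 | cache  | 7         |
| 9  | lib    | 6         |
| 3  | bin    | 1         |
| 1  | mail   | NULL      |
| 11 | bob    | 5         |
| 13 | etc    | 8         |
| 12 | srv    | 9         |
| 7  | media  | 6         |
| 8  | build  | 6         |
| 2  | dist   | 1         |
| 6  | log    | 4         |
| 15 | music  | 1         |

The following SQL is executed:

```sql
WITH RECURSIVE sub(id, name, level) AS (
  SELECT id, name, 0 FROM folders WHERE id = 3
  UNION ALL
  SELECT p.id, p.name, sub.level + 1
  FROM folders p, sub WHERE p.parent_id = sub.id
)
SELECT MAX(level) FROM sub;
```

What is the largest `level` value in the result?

5

Base: id=3 (bin) at level 0.
Iteration 1: rows with parent_id in {3} -> data (id 4, level 1).
Iteration 2: rows with parent_id in {4} -> log (id 6, level 2).
Iteration 3: rows with parent_id in {6} -> media (id 7, level 3), build (id 8, level 3), lib (id 9, level 3).
Iteration 4: rows with parent_id in {7,8,9} -> cache (id 10, level 4), srv (id 12, level 4), etc (id 13, level 4).
Iteration 5: rows with parent_id in {10,12,13} -> home (id 14, level 5).
Iteration 6: no rows with parent_id in {14}; recursion stops.
level values: 0, 1, 2, 3, 3, 3, 4, 4, 4, 5; the maximum is 5.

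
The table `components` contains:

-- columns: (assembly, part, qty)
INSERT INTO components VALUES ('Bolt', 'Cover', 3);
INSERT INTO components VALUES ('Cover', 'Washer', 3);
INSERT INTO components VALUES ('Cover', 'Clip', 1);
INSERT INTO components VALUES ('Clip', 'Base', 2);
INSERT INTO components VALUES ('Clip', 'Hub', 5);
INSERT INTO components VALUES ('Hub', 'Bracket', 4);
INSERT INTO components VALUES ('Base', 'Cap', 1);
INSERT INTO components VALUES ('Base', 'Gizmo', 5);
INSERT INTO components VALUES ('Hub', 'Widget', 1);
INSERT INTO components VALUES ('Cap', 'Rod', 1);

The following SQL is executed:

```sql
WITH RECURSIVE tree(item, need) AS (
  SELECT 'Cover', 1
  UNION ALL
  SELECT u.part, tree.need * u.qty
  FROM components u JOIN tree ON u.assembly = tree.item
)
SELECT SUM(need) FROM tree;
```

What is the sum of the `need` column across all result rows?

Base: (Cover, need=1).
Iteration 1: components of {Cover} -> Clip = 1*1 = 1, Washer = 1*3 = 3.
Iteration 2: components of {Clip,Washer} -> Base = 1*2 = 2, Hub = 1*5 = 5.
Iteration 3: components of {Base,Hub} -> Bracket = 5*4 = 20, Cap = 2*1 = 2, Gizmo = 2*5 = 10, Widget = 5*1 = 5.
Iteration 4: components of {Bracket,Cap,Gizmo,Widget} -> Rod = 2*1 = 2.
Iteration 5: no further components; recursion stops.
SUM(need) = 1 + 3 + 1 + 2 + 5 + 2 + 10 + 20 + 5 + 2 = 51.

51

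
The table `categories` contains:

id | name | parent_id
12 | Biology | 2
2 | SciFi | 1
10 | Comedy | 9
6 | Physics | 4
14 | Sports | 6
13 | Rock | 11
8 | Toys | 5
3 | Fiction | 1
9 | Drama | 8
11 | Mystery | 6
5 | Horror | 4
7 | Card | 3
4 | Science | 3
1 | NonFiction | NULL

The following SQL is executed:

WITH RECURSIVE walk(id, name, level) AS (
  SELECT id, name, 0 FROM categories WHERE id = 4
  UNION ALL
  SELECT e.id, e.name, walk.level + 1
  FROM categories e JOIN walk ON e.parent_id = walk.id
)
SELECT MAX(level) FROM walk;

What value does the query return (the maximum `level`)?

Base: id=4 (Science) at level 0.
Iteration 1: rows with parent_id in {4} -> Horror (id 5, level 1), Physics (id 6, level 1).
Iteration 2: rows with parent_id in {5,6} -> Toys (id 8, level 2), Mystery (id 11, level 2), Sports (id 14, level 2).
Iteration 3: rows with parent_id in {8,11,14} -> Drama (id 9, level 3), Rock (id 13, level 3).
Iteration 4: rows with parent_id in {9,13} -> Comedy (id 10, level 4).
Iteration 5: no rows with parent_id in {10}; recursion stops.
level values: 0, 1, 1, 2, 2, 2, 3, 3, 4; the maximum is 4.

4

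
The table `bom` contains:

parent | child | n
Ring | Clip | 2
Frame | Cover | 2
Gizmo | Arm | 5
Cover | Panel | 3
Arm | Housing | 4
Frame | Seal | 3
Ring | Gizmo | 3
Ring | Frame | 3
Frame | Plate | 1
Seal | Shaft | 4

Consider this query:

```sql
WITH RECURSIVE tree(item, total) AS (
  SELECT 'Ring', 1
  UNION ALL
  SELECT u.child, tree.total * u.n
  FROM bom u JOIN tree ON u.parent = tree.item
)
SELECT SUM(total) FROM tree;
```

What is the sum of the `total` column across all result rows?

Base: (Ring, total=1).
Iteration 1: components of {Ring} -> Clip = 1*2 = 2, Frame = 1*3 = 3, Gizmo = 1*3 = 3.
Iteration 2: components of {Clip,Frame,Gizmo} -> Arm = 3*5 = 15, Cover = 3*2 = 6, Plate = 3*1 = 3, Seal = 3*3 = 9.
Iteration 3: components of {Arm,Cover,Plate,Seal} -> Housing = 15*4 = 60, Panel = 6*3 = 18, Shaft = 9*4 = 36.
Iteration 4: no further components; recursion stops.
SUM(total) = 1 + 3 + 3 + 2 + 3 + 9 + 6 + 15 + 36 + 18 + 60 = 156.

156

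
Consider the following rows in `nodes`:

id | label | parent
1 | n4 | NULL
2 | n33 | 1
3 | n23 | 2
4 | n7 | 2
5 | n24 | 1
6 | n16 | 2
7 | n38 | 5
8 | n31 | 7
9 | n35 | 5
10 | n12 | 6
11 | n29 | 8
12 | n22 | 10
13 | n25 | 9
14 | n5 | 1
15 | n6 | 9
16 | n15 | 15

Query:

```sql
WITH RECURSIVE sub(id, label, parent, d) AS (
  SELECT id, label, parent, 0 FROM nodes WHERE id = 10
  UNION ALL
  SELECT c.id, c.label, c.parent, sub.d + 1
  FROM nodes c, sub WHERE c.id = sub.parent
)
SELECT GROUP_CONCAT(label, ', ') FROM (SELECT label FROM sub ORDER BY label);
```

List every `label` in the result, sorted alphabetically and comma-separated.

n12, n16, n33, n4

Base: id=10 (n12), parent=6, d 0.
Iteration 1: join on id=6 -> n16 (id 6, parent=2, d 1).
Iteration 2: join on id=2 -> n33 (id 2, parent=1, d 2).
Iteration 3: join on id=1 -> n4 (id 1, parent=NULL, d 3).
Iteration 4: parent is NULL; no match; recursion stops.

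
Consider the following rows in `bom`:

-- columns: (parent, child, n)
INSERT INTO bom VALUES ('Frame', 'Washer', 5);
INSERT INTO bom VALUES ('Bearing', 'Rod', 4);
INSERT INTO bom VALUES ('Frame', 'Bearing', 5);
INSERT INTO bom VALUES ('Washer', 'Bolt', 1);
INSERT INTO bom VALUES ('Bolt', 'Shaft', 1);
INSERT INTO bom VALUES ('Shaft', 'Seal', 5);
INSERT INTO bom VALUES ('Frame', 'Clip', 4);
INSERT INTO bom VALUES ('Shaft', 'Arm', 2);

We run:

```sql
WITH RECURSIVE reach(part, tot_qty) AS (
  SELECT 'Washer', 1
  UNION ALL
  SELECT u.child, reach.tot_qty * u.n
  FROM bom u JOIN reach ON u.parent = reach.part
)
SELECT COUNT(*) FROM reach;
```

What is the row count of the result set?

Base: (Washer, tot_qty=1).
Iteration 1: components of {Washer} -> Bolt = 1*1 = 1.
Iteration 2: components of {Bolt} -> Shaft = 1*1 = 1.
Iteration 3: components of {Shaft} -> Arm = 1*2 = 2, Seal = 1*5 = 5.
Iteration 4: no further components; recursion stops.
Total rows emitted: 5.

5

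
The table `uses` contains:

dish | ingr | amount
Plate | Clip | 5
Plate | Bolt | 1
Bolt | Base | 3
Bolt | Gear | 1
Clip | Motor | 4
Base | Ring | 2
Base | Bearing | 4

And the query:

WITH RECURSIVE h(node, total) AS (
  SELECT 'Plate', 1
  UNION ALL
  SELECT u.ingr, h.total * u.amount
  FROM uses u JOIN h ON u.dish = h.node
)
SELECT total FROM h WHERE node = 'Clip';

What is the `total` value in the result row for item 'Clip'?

5

Base: (Plate, total=1).
Iteration 1: components of {Plate} -> Bolt = 1*1 = 1, Clip = 1*5 = 5.
Iteration 2: components of {Bolt,Clip} -> Base = 1*3 = 3, Gear = 1*1 = 1, Motor = 5*4 = 20.
Iteration 3: components of {Base,Gear,Motor} -> Bearing = 3*4 = 12, Ring = 3*2 = 6.
Iteration 4: no further components; recursion stops.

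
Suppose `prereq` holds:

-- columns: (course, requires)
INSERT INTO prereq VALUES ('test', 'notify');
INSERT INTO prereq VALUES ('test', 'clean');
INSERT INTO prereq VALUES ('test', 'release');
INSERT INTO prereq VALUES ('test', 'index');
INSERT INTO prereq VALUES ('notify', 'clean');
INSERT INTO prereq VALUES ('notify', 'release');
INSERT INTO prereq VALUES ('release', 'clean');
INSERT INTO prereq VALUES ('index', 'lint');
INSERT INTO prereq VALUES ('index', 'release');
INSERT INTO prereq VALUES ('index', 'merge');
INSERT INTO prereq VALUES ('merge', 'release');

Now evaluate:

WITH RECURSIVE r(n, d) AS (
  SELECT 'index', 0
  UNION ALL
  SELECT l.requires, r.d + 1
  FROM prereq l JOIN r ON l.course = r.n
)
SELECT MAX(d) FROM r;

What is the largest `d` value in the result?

Base: (index, d=0).
Iteration 1: edges from {index} -> (lint, d=1), (merge, d=1), (release, d=1).
Iteration 2: edges from {lint,merge,release} -> (clean, d=2), (release, d=2).
Iteration 3: edges from {clean,release} -> (clean, d=3).
Iteration 4: no outgoing edges from {clean}; recursion stops.
d values: 0, 1, 1, 1, 2, 2, 3; the maximum is 3.

3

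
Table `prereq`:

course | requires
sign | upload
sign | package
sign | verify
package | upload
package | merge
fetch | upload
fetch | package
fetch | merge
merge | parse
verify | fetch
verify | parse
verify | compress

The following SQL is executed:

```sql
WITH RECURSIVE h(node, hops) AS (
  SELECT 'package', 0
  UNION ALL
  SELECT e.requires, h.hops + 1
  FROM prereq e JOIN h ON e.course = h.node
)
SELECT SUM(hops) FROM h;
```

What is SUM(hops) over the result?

Base: (package, hops=0).
Iteration 1: edges from {package} -> (merge, hops=1), (upload, hops=1).
Iteration 2: edges from {merge,upload} -> (parse, hops=2).
Iteration 3: no outgoing edges from {parse}; recursion stops.
SUM(hops) = 0 + 1 + 1 + 2 = 4.

4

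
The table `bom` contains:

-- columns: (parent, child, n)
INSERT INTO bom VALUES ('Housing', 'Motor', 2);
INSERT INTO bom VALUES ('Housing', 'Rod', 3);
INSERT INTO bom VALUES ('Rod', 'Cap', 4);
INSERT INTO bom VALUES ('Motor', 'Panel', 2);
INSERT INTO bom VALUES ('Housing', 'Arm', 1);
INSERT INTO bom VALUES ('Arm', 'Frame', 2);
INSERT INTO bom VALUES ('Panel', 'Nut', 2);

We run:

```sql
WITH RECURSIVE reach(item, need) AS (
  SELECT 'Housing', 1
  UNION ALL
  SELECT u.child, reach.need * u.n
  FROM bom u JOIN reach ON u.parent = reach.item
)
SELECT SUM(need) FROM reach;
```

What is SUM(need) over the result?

33

Base: (Housing, need=1).
Iteration 1: components of {Housing} -> Arm = 1*1 = 1, Motor = 1*2 = 2, Rod = 1*3 = 3.
Iteration 2: components of {Arm,Motor,Rod} -> Cap = 3*4 = 12, Frame = 1*2 = 2, Panel = 2*2 = 4.
Iteration 3: components of {Cap,Frame,Panel} -> Nut = 4*2 = 8.
Iteration 4: no further components; recursion stops.
SUM(need) = 1 + 2 + 3 + 1 + 4 + 12 + 2 + 8 = 33.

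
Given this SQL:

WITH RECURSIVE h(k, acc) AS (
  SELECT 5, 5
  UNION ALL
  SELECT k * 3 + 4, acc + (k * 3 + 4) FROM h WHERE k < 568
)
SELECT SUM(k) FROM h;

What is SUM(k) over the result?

Base: k=5, acc=5.
Iteration 1: 5 < 568 holds -> k = 5 * 3 + 4 = 19, acc = 5 + 19 = 24.
Iteration 2: 19 < 568 holds -> k = 19 * 3 + 4 = 61, acc = 24 + 61 = 85.
Iteration 3: 61 < 568 holds -> k = 61 * 3 + 4 = 187, acc = 85 + 187 = 272.
Iteration 4: 187 < 568 holds -> k = 187 * 3 + 4 = 565, acc = 272 + 565 = 837.
Iteration 5: 565 < 568 holds -> k = 565 * 3 + 4 = 1699, acc = 837 + 1699 = 2536.
Iteration 6: 1699 < 568 fails; recursion stops.
SUM(k) = 5 + 19 + 61 + 187 + 565 + 1699 = 2536.

2536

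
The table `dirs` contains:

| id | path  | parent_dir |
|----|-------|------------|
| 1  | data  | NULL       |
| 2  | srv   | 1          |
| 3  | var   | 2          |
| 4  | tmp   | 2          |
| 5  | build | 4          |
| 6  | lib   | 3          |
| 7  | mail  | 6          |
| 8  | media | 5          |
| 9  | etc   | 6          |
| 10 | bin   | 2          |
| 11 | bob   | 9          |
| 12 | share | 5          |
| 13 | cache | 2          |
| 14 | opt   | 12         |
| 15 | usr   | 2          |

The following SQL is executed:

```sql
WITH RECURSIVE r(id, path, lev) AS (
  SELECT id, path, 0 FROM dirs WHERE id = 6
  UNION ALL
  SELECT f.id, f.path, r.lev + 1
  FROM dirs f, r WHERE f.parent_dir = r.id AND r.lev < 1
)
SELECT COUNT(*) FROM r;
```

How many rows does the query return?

3

Base: id=6 (lib) at lev 0.
Iteration 1: rows with parent_dir in {6} -> mail (id 7, lev 1), etc (id 9, lev 1).
Iteration 2: lev < 1 fails for all current rows; recursion stops.
Total rows emitted: 3.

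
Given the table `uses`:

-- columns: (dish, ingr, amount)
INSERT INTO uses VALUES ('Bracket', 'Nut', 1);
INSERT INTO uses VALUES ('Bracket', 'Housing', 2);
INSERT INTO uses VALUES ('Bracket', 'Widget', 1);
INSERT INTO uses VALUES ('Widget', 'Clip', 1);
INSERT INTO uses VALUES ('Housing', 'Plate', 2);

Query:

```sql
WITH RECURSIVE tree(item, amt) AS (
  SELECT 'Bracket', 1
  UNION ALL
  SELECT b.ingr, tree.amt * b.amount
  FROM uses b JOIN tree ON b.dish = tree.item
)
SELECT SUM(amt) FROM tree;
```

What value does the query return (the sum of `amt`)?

10

Base: (Bracket, amt=1).
Iteration 1: components of {Bracket} -> Housing = 1*2 = 2, Nut = 1*1 = 1, Widget = 1*1 = 1.
Iteration 2: components of {Housing,Nut,Widget} -> Clip = 1*1 = 1, Plate = 2*2 = 4.
Iteration 3: no further components; recursion stops.
SUM(amt) = 1 + 1 + 2 + 1 + 4 + 1 = 10.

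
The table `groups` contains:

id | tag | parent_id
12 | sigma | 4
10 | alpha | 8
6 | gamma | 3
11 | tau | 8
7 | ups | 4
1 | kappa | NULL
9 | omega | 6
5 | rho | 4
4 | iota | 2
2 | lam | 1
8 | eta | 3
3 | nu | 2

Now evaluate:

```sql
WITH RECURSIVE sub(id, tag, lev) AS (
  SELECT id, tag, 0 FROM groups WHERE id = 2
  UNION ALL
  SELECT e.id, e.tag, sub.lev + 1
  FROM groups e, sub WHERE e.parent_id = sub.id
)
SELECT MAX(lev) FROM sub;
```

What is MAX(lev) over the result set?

3

Base: id=2 (lam) at lev 0.
Iteration 1: rows with parent_id in {2} -> nu (id 3, lev 1), iota (id 4, lev 1).
Iteration 2: rows with parent_id in {3,4} -> rho (id 5, lev 2), gamma (id 6, lev 2), ups (id 7, lev 2), eta (id 8, lev 2), sigma (id 12, lev 2).
Iteration 3: rows with parent_id in {5,6,7,8,12} -> omega (id 9, lev 3), alpha (id 10, lev 3), tau (id 11, lev 3).
Iteration 4: no rows with parent_id in {9,10,11}; recursion stops.
lev values: 0, 1, 1, 2, 2, 2, 2, 2, 3, 3, 3; the maximum is 3.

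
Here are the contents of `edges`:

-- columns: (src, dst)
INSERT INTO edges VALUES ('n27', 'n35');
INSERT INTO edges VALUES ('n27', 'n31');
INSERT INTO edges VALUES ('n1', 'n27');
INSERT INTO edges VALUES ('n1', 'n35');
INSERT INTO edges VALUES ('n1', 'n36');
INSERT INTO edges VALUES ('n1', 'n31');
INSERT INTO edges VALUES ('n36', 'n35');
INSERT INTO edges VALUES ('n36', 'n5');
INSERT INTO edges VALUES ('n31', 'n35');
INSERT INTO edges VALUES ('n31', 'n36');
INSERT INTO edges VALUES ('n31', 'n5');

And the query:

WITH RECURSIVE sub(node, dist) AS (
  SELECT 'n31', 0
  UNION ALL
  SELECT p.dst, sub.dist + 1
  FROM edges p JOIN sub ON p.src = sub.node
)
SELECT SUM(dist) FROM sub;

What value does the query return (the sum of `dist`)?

7

Base: (n31, dist=0).
Iteration 1: edges from {n31} -> (n35, dist=1), (n36, dist=1), (n5, dist=1).
Iteration 2: edges from {n35,n36,n5} -> (n35, dist=2), (n5, dist=2).
Iteration 3: no outgoing edges from {n35,n5}; recursion stops.
SUM(dist) = 0 + 1 + 1 + 1 + 2 + 2 = 7.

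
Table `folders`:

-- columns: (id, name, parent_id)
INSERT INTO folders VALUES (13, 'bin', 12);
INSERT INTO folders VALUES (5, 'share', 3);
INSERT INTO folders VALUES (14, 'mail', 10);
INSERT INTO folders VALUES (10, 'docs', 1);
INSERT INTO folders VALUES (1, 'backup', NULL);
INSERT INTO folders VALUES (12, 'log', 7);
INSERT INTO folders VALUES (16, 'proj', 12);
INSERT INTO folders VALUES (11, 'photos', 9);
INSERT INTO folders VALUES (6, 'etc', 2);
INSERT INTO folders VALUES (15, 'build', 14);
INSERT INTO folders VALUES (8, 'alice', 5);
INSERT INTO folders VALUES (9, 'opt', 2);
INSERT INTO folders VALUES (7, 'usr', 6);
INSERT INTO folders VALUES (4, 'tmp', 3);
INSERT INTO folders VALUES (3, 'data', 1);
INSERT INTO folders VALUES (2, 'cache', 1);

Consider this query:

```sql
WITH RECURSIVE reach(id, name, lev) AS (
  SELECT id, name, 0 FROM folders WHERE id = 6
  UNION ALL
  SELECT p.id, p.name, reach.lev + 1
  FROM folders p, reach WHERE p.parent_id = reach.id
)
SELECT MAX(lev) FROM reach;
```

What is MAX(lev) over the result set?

Base: id=6 (etc) at lev 0.
Iteration 1: rows with parent_id in {6} -> usr (id 7, lev 1).
Iteration 2: rows with parent_id in {7} -> log (id 12, lev 2).
Iteration 3: rows with parent_id in {12} -> bin (id 13, lev 3), proj (id 16, lev 3).
Iteration 4: no rows with parent_id in {13,16}; recursion stops.
lev values: 0, 1, 2, 3, 3; the maximum is 3.

3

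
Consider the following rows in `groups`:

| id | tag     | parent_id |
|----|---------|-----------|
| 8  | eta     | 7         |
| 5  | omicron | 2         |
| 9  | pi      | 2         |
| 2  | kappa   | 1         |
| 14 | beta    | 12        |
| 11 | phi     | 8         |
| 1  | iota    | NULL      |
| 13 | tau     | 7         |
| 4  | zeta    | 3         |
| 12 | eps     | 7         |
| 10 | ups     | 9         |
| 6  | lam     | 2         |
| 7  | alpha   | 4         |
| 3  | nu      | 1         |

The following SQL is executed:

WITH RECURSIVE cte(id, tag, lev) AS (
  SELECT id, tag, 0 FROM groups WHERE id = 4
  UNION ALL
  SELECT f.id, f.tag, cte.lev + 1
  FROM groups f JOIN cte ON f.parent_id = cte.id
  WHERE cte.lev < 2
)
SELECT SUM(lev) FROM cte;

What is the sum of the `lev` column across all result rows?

7

Base: id=4 (zeta) at lev 0.
Iteration 1: rows with parent_id in {4} -> alpha (id 7, lev 1).
Iteration 2: rows with parent_id in {7} -> eta (id 8, lev 2), eps (id 12, lev 2), tau (id 13, lev 2).
Iteration 3: lev < 2 fails for all current rows; recursion stops.
SUM(lev) = 0 + 1 + 2 + 2 + 2 = 7.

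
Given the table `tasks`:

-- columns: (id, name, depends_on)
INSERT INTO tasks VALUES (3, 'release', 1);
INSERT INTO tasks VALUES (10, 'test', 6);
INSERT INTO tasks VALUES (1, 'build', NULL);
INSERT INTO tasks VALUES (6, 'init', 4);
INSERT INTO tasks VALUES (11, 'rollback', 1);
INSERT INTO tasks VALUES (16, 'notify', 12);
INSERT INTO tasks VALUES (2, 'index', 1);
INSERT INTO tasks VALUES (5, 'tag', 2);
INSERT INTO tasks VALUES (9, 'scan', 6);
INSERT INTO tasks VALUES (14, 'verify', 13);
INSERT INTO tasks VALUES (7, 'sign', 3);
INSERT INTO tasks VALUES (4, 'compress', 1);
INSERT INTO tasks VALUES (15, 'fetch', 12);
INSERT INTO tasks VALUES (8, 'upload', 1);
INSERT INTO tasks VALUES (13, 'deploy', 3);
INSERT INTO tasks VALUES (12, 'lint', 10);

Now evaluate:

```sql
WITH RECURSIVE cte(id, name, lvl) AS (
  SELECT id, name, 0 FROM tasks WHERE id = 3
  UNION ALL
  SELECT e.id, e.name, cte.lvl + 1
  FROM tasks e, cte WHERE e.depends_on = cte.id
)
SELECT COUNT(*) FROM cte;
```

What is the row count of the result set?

Base: id=3 (release) at lvl 0.
Iteration 1: rows with depends_on in {3} -> sign (id 7, lvl 1), deploy (id 13, lvl 1).
Iteration 2: rows with depends_on in {7,13} -> verify (id 14, lvl 2).
Iteration 3: no rows with depends_on in {14}; recursion stops.
Total rows emitted: 4.

4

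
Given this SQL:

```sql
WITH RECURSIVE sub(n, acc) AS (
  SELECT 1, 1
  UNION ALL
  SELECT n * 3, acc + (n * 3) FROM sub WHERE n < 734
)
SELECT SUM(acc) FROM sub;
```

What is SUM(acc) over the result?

4916

Base: n=1, acc=1.
Iteration 1: 1 < 734 holds -> n = 1 * 3 = 3, acc = 1 + 3 = 4.
Iteration 2: 3 < 734 holds -> n = 3 * 3 = 9, acc = 4 + 9 = 13.
Iteration 3: 9 < 734 holds -> n = 9 * 3 = 27, acc = 13 + 27 = 40.
Iteration 4: 27 < 734 holds -> n = 27 * 3 = 81, acc = 40 + 81 = 121.
Iteration 5: 81 < 734 holds -> n = 81 * 3 = 243, acc = 121 + 243 = 364.
Iteration 6: 243 < 734 holds -> n = 243 * 3 = 729, acc = 364 + 729 = 1093.
Iteration 7: 729 < 734 holds -> n = 729 * 3 = 2187, acc = 1093 + 2187 = 3280.
Iteration 8: 2187 < 734 fails; recursion stops.
SUM(acc) = 1 + 4 + 13 + 40 + 121 + 364 + 1093 + 3280 = 4916.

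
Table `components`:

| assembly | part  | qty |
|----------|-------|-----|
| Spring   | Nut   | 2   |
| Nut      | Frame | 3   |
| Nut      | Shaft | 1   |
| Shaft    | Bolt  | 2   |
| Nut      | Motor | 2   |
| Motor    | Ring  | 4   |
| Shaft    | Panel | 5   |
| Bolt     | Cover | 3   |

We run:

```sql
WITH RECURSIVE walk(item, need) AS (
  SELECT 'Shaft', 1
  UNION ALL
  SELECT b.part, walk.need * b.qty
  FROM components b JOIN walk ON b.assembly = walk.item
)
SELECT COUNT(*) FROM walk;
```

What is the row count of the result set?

4

Base: (Shaft, need=1).
Iteration 1: components of {Shaft} -> Bolt = 1*2 = 2, Panel = 1*5 = 5.
Iteration 2: components of {Bolt,Panel} -> Cover = 2*3 = 6.
Iteration 3: no further components; recursion stops.
Total rows emitted: 4.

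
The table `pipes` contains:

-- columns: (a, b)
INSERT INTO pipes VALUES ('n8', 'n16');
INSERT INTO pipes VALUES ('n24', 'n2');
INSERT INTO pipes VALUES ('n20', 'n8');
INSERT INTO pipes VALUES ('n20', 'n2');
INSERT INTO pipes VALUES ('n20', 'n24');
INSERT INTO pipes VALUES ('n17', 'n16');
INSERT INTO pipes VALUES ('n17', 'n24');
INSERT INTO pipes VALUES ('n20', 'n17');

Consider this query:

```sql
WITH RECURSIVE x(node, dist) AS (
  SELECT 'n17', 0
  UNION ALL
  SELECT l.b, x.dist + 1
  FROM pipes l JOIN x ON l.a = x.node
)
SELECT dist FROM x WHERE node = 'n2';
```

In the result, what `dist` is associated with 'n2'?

2

Base: (n17, dist=0).
Iteration 1: edges from {n17} -> (n16, dist=1), (n24, dist=1).
Iteration 2: edges from {n16,n24} -> (n2, dist=2).
Iteration 3: no outgoing edges from {n2}; recursion stops.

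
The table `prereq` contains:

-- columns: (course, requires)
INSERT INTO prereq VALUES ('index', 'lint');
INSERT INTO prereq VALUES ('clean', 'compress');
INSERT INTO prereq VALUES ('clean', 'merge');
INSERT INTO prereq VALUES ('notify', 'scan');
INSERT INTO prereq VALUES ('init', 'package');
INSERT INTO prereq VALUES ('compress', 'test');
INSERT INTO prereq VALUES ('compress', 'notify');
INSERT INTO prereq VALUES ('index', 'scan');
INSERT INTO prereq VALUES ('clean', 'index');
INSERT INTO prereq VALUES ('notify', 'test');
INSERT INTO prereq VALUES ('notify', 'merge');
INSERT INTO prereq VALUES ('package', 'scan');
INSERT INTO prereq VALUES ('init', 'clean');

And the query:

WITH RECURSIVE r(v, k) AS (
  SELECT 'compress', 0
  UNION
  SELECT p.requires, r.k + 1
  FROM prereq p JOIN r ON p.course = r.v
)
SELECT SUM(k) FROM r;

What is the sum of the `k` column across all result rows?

Base: (compress, k=0).
Iteration 1: edges from {compress} -> (notify, k=1), (test, k=1).
Iteration 2: edges from {notify,test} -> (merge, k=2), (scan, k=2), (test, k=2).
Iteration 3: no outgoing edges from {merge,scan,test}; recursion stops.
SUM(k) = 0 + 1 + 1 + 2 + 2 + 2 = 8.

8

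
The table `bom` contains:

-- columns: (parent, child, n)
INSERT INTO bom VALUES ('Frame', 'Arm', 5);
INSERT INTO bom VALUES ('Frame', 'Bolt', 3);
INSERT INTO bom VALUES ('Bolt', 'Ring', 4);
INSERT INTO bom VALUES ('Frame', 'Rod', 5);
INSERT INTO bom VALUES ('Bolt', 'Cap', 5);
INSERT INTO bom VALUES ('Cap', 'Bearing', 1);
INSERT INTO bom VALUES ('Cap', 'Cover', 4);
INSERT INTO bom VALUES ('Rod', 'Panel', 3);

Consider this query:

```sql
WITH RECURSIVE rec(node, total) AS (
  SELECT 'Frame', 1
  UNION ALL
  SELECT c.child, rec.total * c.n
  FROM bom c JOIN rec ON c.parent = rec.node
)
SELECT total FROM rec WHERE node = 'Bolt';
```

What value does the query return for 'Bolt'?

Base: (Frame, total=1).
Iteration 1: components of {Frame} -> Arm = 1*5 = 5, Bolt = 1*3 = 3, Rod = 1*5 = 5.
Iteration 2: components of {Arm,Bolt,Rod} -> Cap = 3*5 = 15, Panel = 5*3 = 15, Ring = 3*4 = 12.
Iteration 3: components of {Cap,Panel,Ring} -> Bearing = 15*1 = 15, Cover = 15*4 = 60.
Iteration 4: no further components; recursion stops.

3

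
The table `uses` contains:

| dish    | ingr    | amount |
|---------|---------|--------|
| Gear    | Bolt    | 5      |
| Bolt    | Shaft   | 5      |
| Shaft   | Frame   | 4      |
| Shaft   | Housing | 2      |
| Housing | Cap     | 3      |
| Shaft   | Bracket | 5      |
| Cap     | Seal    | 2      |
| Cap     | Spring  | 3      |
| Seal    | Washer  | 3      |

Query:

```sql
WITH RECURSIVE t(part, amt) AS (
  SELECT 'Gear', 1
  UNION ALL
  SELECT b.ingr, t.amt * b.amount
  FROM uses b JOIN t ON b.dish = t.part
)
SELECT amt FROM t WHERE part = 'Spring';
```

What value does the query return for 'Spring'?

450

Base: (Gear, amt=1).
Iteration 1: components of {Gear} -> Bolt = 1*5 = 5.
Iteration 2: components of {Bolt} -> Shaft = 5*5 = 25.
Iteration 3: components of {Shaft} -> Bracket = 25*5 = 125, Frame = 25*4 = 100, Housing = 25*2 = 50.
Iteration 4: components of {Bracket,Frame,Housing} -> Cap = 50*3 = 150.
Iteration 5: components of {Cap} -> Seal = 150*2 = 300, Spring = 150*3 = 450.
Iteration 6: components of {Seal,Spring} -> Washer = 300*3 = 900.
Iteration 7: no further components; recursion stops.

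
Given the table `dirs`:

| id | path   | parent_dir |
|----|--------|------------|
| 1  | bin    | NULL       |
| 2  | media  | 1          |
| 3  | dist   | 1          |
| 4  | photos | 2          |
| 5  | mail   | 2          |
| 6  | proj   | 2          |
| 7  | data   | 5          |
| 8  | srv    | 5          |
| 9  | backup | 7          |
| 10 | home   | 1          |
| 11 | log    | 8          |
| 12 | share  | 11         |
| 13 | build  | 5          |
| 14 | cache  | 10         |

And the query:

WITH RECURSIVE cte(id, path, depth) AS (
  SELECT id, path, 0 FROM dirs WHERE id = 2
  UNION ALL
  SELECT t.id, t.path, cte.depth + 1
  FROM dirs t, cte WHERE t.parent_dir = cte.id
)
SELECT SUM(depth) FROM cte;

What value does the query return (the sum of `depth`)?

19

Base: id=2 (media) at depth 0.
Iteration 1: rows with parent_dir in {2} -> photos (id 4, depth 1), mail (id 5, depth 1), proj (id 6, depth 1).
Iteration 2: rows with parent_dir in {4,5,6} -> data (id 7, depth 2), srv (id 8, depth 2), build (id 13, depth 2).
Iteration 3: rows with parent_dir in {7,8,13} -> backup (id 9, depth 3), log (id 11, depth 3).
Iteration 4: rows with parent_dir in {9,11} -> share (id 12, depth 4).
Iteration 5: no rows with parent_dir in {12}; recursion stops.
SUM(depth) = 0 + 1 + 1 + 1 + 2 + 2 + 2 + 3 + 3 + 4 = 19.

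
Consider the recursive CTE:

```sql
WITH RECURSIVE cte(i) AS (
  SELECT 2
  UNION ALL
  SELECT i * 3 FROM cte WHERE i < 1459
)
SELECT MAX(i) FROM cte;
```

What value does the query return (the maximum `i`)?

4374

Base: i=2.
Iteration 1: 2 < 1459 holds -> i = 2 * 3 = 6.
Iteration 2: 6 < 1459 holds -> i = 6 * 3 = 18.
Iteration 3: 18 < 1459 holds -> i = 18 * 3 = 54.
Iteration 4: 54 < 1459 holds -> i = 54 * 3 = 162.
Iteration 5: 162 < 1459 holds -> i = 162 * 3 = 486.
Iteration 6: 486 < 1459 holds -> i = 486 * 3 = 1458.
Iteration 7: 1458 < 1459 holds -> i = 1458 * 3 = 4374.
Iteration 8: 4374 < 1459 fails; recursion stops.
i values: 2, 6, 18, 54, 162, 486, 1458, 4374; the maximum is 4374.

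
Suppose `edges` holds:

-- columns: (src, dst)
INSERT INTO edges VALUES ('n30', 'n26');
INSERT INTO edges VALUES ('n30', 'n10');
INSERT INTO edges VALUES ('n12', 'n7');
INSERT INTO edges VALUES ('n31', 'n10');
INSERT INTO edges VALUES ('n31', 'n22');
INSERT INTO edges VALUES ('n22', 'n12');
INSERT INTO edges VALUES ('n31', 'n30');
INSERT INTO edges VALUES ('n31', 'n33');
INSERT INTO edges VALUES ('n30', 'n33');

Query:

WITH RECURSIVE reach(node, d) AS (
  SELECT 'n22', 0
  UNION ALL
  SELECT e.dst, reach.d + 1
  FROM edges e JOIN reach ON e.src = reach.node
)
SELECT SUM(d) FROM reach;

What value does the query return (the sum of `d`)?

Base: (n22, d=0).
Iteration 1: edges from {n22} -> (n12, d=1).
Iteration 2: edges from {n12} -> (n7, d=2).
Iteration 3: no outgoing edges from {n7}; recursion stops.
SUM(d) = 0 + 1 + 2 = 3.

3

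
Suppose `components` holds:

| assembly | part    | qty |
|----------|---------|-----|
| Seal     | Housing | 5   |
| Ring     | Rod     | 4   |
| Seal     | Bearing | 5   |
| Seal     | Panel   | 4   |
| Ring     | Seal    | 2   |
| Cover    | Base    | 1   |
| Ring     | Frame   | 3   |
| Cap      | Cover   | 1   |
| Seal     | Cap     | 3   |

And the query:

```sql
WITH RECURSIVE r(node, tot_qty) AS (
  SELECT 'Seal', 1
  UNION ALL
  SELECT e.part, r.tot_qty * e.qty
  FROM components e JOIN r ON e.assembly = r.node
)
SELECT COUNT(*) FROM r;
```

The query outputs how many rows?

7

Base: (Seal, tot_qty=1).
Iteration 1: components of {Seal} -> Bearing = 1*5 = 5, Cap = 1*3 = 3, Housing = 1*5 = 5, Panel = 1*4 = 4.
Iteration 2: components of {Bearing,Cap,Housing,Panel} -> Cover = 3*1 = 3.
Iteration 3: components of {Cover} -> Base = 3*1 = 3.
Iteration 4: no further components; recursion stops.
Total rows emitted: 7.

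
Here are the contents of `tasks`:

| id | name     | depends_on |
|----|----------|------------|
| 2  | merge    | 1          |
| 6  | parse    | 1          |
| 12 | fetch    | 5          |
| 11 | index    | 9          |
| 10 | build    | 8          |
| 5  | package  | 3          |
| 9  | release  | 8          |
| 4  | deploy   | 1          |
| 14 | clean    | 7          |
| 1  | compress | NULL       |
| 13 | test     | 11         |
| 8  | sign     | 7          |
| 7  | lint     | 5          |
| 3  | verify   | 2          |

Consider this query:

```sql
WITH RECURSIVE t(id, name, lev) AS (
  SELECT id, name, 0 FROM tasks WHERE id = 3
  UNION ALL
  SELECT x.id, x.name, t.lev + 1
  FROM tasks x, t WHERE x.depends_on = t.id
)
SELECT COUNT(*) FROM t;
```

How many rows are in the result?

10

Base: id=3 (verify) at lev 0.
Iteration 1: rows with depends_on in {3} -> package (id 5, lev 1).
Iteration 2: rows with depends_on in {5} -> lint (id 7, lev 2), fetch (id 12, lev 2).
Iteration 3: rows with depends_on in {7,12} -> sign (id 8, lev 3), clean (id 14, lev 3).
Iteration 4: rows with depends_on in {8,14} -> release (id 9, lev 4), build (id 10, lev 4).
Iteration 5: rows with depends_on in {9,10} -> index (id 11, lev 5).
Iteration 6: rows with depends_on in {11} -> test (id 13, lev 6).
Iteration 7: no rows with depends_on in {13}; recursion stops.
Total rows emitted: 10.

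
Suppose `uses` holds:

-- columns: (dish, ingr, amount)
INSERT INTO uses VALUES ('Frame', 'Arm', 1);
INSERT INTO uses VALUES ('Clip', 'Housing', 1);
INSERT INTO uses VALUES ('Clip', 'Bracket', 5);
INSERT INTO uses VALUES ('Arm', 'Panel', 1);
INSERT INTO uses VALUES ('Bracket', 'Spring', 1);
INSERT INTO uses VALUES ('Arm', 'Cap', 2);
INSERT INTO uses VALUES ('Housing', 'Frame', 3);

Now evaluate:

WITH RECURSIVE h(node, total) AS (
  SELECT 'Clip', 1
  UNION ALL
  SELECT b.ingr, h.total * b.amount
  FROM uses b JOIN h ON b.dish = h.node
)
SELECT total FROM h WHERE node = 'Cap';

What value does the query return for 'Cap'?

6

Base: (Clip, total=1).
Iteration 1: components of {Clip} -> Bracket = 1*5 = 5, Housing = 1*1 = 1.
Iteration 2: components of {Bracket,Housing} -> Frame = 1*3 = 3, Spring = 5*1 = 5.
Iteration 3: components of {Frame,Spring} -> Arm = 3*1 = 3.
Iteration 4: components of {Arm} -> Cap = 3*2 = 6, Panel = 3*1 = 3.
Iteration 5: no further components; recursion stops.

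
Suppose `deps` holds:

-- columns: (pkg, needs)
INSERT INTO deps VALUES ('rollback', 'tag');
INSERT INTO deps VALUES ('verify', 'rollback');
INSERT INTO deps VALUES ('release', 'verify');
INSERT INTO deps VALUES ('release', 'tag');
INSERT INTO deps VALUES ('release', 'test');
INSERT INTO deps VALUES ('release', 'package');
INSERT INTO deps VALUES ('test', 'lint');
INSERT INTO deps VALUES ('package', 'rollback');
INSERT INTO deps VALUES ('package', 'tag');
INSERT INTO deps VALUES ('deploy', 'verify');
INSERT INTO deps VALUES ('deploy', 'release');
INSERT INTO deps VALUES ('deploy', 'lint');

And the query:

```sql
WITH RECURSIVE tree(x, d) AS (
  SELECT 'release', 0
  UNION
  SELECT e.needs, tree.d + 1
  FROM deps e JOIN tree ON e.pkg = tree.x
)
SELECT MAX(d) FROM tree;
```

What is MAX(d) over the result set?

Base: (release, d=0).
Iteration 1: edges from {release} -> (package, d=1), (tag, d=1), (test, d=1), (verify, d=1).
Iteration 2: edges from {package,tag,test,verify} -> (lint, d=2), (rollback, d=2), (tag, d=2). [UNION drops 1 duplicate row(s)]
Iteration 3: edges from {lint,rollback,tag} -> (tag, d=3).
Iteration 4: no outgoing edges from {tag}; recursion stops.
d values: 0, 1, 1, 1, 1, 2, 2, 2, 3; the maximum is 3.

3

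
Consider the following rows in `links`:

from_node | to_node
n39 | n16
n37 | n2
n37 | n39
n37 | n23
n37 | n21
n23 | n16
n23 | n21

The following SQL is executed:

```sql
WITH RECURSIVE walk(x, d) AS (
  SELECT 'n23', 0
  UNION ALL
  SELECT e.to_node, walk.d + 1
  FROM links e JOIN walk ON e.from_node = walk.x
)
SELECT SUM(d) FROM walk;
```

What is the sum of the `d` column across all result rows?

2

Base: (n23, d=0).
Iteration 1: edges from {n23} -> (n16, d=1), (n21, d=1).
Iteration 2: no outgoing edges from {n16,n21}; recursion stops.
SUM(d) = 0 + 1 + 1 = 2.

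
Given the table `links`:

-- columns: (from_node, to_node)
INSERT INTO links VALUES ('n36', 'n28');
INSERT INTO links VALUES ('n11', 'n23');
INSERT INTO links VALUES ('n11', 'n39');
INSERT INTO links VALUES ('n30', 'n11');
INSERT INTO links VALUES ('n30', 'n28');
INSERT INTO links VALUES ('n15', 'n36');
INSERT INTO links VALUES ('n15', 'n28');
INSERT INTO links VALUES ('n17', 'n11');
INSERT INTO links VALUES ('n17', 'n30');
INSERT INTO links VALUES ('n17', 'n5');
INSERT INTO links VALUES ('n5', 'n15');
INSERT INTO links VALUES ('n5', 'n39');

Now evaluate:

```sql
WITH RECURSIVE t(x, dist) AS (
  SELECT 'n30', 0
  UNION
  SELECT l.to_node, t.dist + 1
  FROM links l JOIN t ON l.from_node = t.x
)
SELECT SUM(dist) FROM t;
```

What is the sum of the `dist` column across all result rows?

Base: (n30, dist=0).
Iteration 1: edges from {n30} -> (n11, dist=1), (n28, dist=1).
Iteration 2: edges from {n11,n28} -> (n23, dist=2), (n39, dist=2).
Iteration 3: no outgoing edges from {n23,n39}; recursion stops.
SUM(dist) = 0 + 1 + 1 + 2 + 2 = 6.

6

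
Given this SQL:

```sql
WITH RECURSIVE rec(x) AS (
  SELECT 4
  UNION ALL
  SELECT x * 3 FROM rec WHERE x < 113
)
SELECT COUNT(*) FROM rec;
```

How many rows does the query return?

Base: x=4.
Iteration 1: 4 < 113 holds -> x = 4 * 3 = 12.
Iteration 2: 12 < 113 holds -> x = 12 * 3 = 36.
Iteration 3: 36 < 113 holds -> x = 36 * 3 = 108.
Iteration 4: 108 < 113 holds -> x = 108 * 3 = 324.
Iteration 5: 324 < 113 fails; recursion stops.
Total rows emitted: 5.

5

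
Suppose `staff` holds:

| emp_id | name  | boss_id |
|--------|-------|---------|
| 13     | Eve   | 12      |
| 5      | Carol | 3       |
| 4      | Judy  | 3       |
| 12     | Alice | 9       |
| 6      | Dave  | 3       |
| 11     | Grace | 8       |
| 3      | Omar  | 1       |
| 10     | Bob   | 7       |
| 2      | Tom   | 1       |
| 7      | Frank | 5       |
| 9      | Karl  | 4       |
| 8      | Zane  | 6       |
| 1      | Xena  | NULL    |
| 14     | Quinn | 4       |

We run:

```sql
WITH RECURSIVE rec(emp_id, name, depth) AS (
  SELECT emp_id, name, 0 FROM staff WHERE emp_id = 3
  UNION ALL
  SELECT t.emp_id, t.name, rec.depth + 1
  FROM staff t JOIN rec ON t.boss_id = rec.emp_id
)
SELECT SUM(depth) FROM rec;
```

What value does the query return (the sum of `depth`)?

24

Base: emp_id=3 (Omar) at depth 0.
Iteration 1: rows with boss_id in {3} -> Judy (id 4, depth 1), Carol (id 5, depth 1), Dave (id 6, depth 1).
Iteration 2: rows with boss_id in {4,5,6} -> Frank (id 7, depth 2), Zane (id 8, depth 2), Karl (id 9, depth 2), Quinn (id 14, depth 2).
Iteration 3: rows with boss_id in {7,8,9,14} -> Bob (id 10, depth 3), Grace (id 11, depth 3), Alice (id 12, depth 3).
Iteration 4: rows with boss_id in {10,11,12} -> Eve (id 13, depth 4).
Iteration 5: no rows with boss_id in {13}; recursion stops.
SUM(depth) = 0 + 1 + 1 + 1 + 2 + 2 + 2 + 2 + 3 + 3 + 3 + 4 = 24.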